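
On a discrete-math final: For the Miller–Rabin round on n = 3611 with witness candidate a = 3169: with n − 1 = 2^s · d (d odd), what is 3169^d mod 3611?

2433

n − 1 = 3610 = 2^1 · 1805, so s = 1 and d = 1805.
Repeated squaring mod 3611: 3169^1 ≡ 3169, 3169^2 ≡ 370, 3169^4 ≡ 3293, 3169^8 ≡ 16, 3169^16 ≡ 256, 3169^32 ≡ 538, 3169^64 ≡ 564, 3169^128 ≡ 328, 3169^256 ≡ 2865, 3169^512 ≡ 422, 3169^1024 ≡ 1145.
1805 = 1024 + 512 + 256 + 8 + 4 + 1, so 3169^1805 ≡ 1145·422·2865·16·3293·3169 ≡ 2433 (mod 3611).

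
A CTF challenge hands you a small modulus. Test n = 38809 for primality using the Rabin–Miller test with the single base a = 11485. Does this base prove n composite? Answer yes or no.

n − 1 = 38808 = 2^3 · 4851, so s = 3 and d = 4851.
By repeated squaring, 11485^4851 ≡ 1 (mod 38809).
x_0 = 11485^4851 mod 38809 = 1.
x_0 = 1, so 11485 is not a witness.

no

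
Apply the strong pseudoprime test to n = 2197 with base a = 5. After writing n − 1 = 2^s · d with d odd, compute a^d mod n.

1734

n − 1 = 2196 = 2^2 · 549, so s = 2 and d = 549.
Repeated squaring mod 2197: 5^1 ≡ 5, 5^2 ≡ 25, 5^4 ≡ 625, 5^8 ≡ 1756, 5^16 ≡ 1145, 5^32 ≡ 1613, 5^64 ≡ 521, 5^128 ≡ 1210, 5^256 ≡ 898, 5^512 ≡ 105.
549 = 512 + 32 + 4 + 1, so 5^549 ≡ 105·1613·625·5 ≡ 1734 (mod 2197).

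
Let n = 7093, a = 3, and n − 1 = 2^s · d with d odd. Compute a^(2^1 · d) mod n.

1362

n − 1 = 7092 = 2^2 · 1773, so s = 2 and d = 1773.
Repeated squaring mod 7093: 3^1 ≡ 3, 3^2 ≡ 9, 3^4 ≡ 81, 3^8 ≡ 6561, 3^16 ≡ 6397, 3^32 ≡ 2092, 3^64 ≡ 83, 3^128 ≡ 6889, 3^256 ≡ 6151, 3^512 ≡ 739, 3^1024 ≡ 7053.
1773 = 1024 + 512 + 128 + 64 + 32 + 8 + 4 + 1, so 3^1773 ≡ 7053·739·6889·83·2092·6561·81·3 ≡ 4343 (mod 7093).
x_0 = 4343.
x_1 = 4343^2 mod 7093 = 1362.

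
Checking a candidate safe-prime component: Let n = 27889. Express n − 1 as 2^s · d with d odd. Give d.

1743

Halving: 27888 → 13944 → 6972 → 3486 → 1743; 1743 is odd.
So 27888 = 2^4 · 1743.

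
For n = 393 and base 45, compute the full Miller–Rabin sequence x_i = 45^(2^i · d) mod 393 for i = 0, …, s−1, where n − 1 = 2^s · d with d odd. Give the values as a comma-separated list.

n − 1 = 392 = 2^3 · 49, so s = 3 and d = 49.
x_0 = 45^49 mod 393 = 375.
x_1 = 375^2 mod 393 = 324.
x_2 = 324^2 mod 393 = 45.

375, 324, 45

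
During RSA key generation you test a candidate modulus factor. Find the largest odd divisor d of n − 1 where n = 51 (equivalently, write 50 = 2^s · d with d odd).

25

Halving: 50 → 25; 25 is odd.
So 50 = 2^1 · 25.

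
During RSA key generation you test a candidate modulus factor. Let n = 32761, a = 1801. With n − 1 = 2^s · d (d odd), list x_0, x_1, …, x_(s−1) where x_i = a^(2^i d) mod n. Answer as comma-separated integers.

10497, 11766, 23531

n − 1 = 32760 = 2^3 · 4095, so s = 3 and d = 4095.
x_0 = 1801^4095 mod 32761 = 10497.
x_1 = 10497^2 mod 32761 = 11766.
x_2 = 11766^2 mod 32761 = 23531.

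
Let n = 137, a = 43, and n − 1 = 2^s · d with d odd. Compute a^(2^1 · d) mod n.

n − 1 = 136 = 2^3 · 17, so s = 3 and d = 17.
By repeated squaring, 43^17 ≡ 127 (mod 137).
x_0 = 127.
x_1 = 127^2 mod 137 = 100.

100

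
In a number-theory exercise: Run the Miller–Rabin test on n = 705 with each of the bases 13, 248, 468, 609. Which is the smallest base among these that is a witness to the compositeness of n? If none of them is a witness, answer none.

13

n − 1 = 704 = 2^6 · 11, so s = 6 and d = 11.
Base 13: x_0 = 13^11 mod 705 = 637. x_0 is neither 1 nor 704, so continue squaring. x_1 = 637^2 mod 705 = 394. x_2 = 394^2 mod 705 = 136. x_3 = 136^2 mod 705 = 166. x_4 = 166^2 mod 705 = 61. x_5 = 61^2 mod 705 = 196. Reached i = s−1 = 5 without hitting −1: 13 is a Miller–Rabin witness and 705 is composite.
Base 248: x_0 = 248^11 mod 705 = 167. x_0 is neither 1 nor 704, so continue squaring. x_1 = 167^2 mod 705 = 394. x_2 = 394^2 mod 705 = 136. x_3 = 136^2 mod 705 = 166. x_4 = 166^2 mod 705 = 61. x_5 = 61^2 mod 705 = 196. Reached i = s−1 = 5 without hitting −1: 248 is a Miller–Rabin witness and 705 is composite.
Base 468: x_0 = 468^11 mod 705 = 537. x_0 is neither 1 nor 704, so continue squaring. x_1 = 537^2 mod 705 = 24. x_2 = 24^2 mod 705 = 576. x_3 = 576^2 mod 705 = 426. x_4 = 426^2 mod 705 = 291. x_5 = 291^2 mod 705 = 81. Reached i = s−1 = 5 without hitting −1: 468 is a Miller–Rabin witness and 705 is composite.
Base 609: x_0 = 609^11 mod 705 = 114. x_0 is neither 1 nor 704, so continue squaring. x_1 = 114^2 mod 705 = 306. x_2 = 306^2 mod 705 = 576. x_3 = 576^2 mod 705 = 426. x_4 = 426^2 mod 705 = 291. x_5 = 291^2 mod 705 = 81. Reached i = s−1 = 5 without hitting −1: 609 is a Miller–Rabin witness and 705 is composite.
The smallest witness among the given bases is 13.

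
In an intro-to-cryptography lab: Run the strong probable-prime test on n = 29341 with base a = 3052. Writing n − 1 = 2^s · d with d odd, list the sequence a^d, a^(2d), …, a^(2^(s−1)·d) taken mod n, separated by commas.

12882, 22569

n − 1 = 29340 = 2^2 · 7335, so s = 2 and d = 7335.
x_0 = 3052^7335 mod 29341 = 12882.
x_1 = 12882^2 mod 29341 = 22569.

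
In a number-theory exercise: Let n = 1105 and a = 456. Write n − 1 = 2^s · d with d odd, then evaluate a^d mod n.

n − 1 = 1104 = 2^4 · 69, so s = 4 and d = 69.
456^69 mod 1105 = 131.

131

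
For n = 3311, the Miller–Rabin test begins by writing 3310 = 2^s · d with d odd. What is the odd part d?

Halving: 3310 → 1655; 1655 is odd.
So 3310 = 2^1 · 1655.

1655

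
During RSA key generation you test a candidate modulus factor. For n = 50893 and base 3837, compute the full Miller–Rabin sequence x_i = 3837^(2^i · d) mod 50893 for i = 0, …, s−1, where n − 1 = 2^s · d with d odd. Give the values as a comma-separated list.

n − 1 = 50892 = 2^2 · 12723, so s = 2 and d = 12723.
x_0 = 3837^12723 mod 50893 = 20421.
x_1 = 20421^2 mod 50893 = 50892.

20421, 50892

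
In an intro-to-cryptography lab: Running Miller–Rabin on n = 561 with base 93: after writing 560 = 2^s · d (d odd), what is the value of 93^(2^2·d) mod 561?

n − 1 = 560 = 2^4 · 35, so s = 4 and d = 35.
x_0 = 93^35 mod 561 = 342.
x_1 = 342^2 mod 561 = 276.
x_2 = 276^2 mod 561 = 441.

441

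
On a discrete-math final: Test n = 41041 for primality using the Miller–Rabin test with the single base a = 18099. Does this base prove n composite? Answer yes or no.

no

n − 1 = 41040 = 2^4 · 2565, so s = 4 and d = 2565.
x_0 = 18099^2565 mod 41041 = 1.
x_0 = 1, so 18099 is not a witness.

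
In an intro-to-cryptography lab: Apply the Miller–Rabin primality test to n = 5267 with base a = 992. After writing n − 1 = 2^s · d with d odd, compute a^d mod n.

n − 1 = 5266 = 2^1 · 2633, so s = 1 and d = 2633.
Repeated squaring mod 5267: 992^1 ≡ 992, 992^2 ≡ 4402, 992^4 ≡ 311, 992^8 ≡ 1915, 992^16 ≡ 1393, 992^32 ≡ 2193, 992^64 ≡ 478, 992^128 ≡ 2003, 992^256 ≡ 3822, 992^512 ≡ 2293, 992^1024 ≡ 1383, 992^2048 ≡ 768.
2633 = 2048 + 512 + 64 + 8 + 1, so 992^2633 ≡ 768·2293·478·1915·992 ≡ 4543 (mod 5267).

4543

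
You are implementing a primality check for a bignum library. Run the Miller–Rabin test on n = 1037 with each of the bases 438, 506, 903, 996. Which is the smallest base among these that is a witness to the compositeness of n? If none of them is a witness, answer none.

n − 1 = 1036 = 2^2 · 259, so s = 2 and d = 259.
Base 438: x_0 = 438^259 mod 1037 = 599. x_0 is neither 1 nor 1036, so continue squaring. x_1 = 599^2 mod 1037 = 1036. x_1 ≡ −1, so 438 is not a witness.
Base 506: x_0 = 506^259 mod 1037 = 616. x_0 is neither 1 nor 1036, so continue squaring. x_1 = 616^2 mod 1037 = 951. Reached i = s−1 = 1 without hitting −1: 506 is a Miller–Rabin witness and 1037 is composite.
Base 903: x_0 = 903^259 mod 1037 = 858. x_0 is neither 1 nor 1036, so continue squaring. x_1 = 858^2 mod 1037 = 931. Reached i = s−1 = 1 without hitting −1: 903 is a Miller–Rabin witness and 1037 is composite.
Base 996: x_0 = 996^259 mod 1037 = 1034. x_0 is neither 1 nor 1036, so continue squaring. x_1 = 1034^2 mod 1037 = 9. Reached i = s−1 = 1 without hitting −1: 996 is a Miller–Rabin witness and 1037 is composite.
The smallest witness among the given bases is 506.

506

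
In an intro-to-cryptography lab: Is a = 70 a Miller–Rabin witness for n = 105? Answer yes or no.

yes

n − 1 = 104 = 2^3 · 13, so s = 3 and d = 13.
x_0 = 70^13 mod 105 = 70.
x_0 is neither 1 nor 104, so continue squaring.
x_1 = 70^2 mod 105 = 70.
x_2 = 70^2 mod 105 = 70.
Reached i = s−1 = 2 without hitting −1: 70 is a Miller–Rabin witness and 105 is composite.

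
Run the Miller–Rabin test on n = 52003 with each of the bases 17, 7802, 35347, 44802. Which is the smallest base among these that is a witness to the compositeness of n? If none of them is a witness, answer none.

17

n − 1 = 52002 = 2^1 · 26001, so s = 1 and d = 26001.
Base 17: x_0 = 17^26001 mod 52003 = 34068. x_0 ∉ {1, 52002} and s = 1, so 17 is a Miller–Rabin witness and 52003 is composite.
Base 7802: x_0 = 7802^26001 mod 52003 = 32299. x_0 ∉ {1, 52002} and s = 1, so 7802 is a Miller–Rabin witness and 52003 is composite.
Base 35347: x_0 = 35347^26001 mod 52003 = 24739. x_0 ∉ {1, 52002} and s = 1, so 35347 is a Miller–Rabin witness and 52003 is composite.
Base 44802: x_0 = 44802^26001 mod 52003 = 44479. x_0 ∉ {1, 52002} and s = 1, so 44802 is a Miller–Rabin witness and 52003 is composite.
The smallest witness among the given bases is 17.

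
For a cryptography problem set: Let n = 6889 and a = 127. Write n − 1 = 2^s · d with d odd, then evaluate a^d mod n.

n − 1 = 6888 = 2^3 · 861, so s = 3 and d = 861.
127^861 mod 6889 = 2076.

2076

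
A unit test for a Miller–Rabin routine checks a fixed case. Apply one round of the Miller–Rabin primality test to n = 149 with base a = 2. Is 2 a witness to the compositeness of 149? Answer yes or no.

no

n − 1 = 148 = 2^2 · 37, so s = 2 and d = 37.
Repeated squaring mod 149: 2^1 ≡ 2, 2^2 ≡ 4, 2^4 ≡ 16, 2^8 ≡ 107, 2^16 ≡ 125, 2^32 ≡ 129.
37 = 32 + 4 + 1, so 2^37 ≡ 129·16·2 ≡ 105 (mod 149).
x_0 = 2^37 mod 149 = 105.
x_0 is neither 1 nor 148, so continue squaring.
x_1 = 105^2 mod 149 = 148.
x_1 ≡ −1, so 2 is not a witness.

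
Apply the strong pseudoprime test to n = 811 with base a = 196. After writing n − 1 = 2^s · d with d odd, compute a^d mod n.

n − 1 = 810 = 2^1 · 405, so s = 1 and d = 405.
196^405 mod 811 = 1.

1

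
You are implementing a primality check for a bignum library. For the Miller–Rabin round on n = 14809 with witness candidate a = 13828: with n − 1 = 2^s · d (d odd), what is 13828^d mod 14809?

6113

n − 1 = 14808 = 2^3 · 1851, so s = 3 and d = 1851.
13828^1851 mod 14809 = 6113.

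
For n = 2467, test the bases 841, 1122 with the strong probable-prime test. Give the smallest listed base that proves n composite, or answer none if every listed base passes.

none

n − 1 = 2466 = 2^1 · 1233, so s = 1 and d = 1233.
Base 841: x_0 = 841^1233 mod 2467 = 1. x_0 = 1, so 841 is not a witness.
Base 1122: x_0 = 1122^1233 mod 2467 = 2466. x_0 = 2466 ≡ −1, so 1122 is not a witness.
No listed base is a witness for 2467.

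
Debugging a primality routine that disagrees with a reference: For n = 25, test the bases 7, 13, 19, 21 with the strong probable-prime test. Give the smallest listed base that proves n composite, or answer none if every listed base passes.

13

n − 1 = 24 = 2^3 · 3, so s = 3 and d = 3.
Base 7: x_0 = 7^3 mod 25 = 18. x_0 is neither 1 nor 24, so continue squaring. x_1 = 18^2 mod 25 = 24. x_1 ≡ −1, so 7 is not a witness.
Base 13: x_0 = 13^3 mod 25 = 22. x_0 is neither 1 nor 24, so continue squaring. x_1 = 22^2 mod 25 = 9. x_2 = 9^2 mod 25 = 6. Reached i = s−1 = 2 without hitting −1: 13 is a Miller–Rabin witness and 25 is composite.
Base 19: x_0 = 19^3 mod 25 = 9. x_0 is neither 1 nor 24, so continue squaring. x_1 = 9^2 mod 25 = 6. x_2 = 6^2 mod 25 = 11. Reached i = s−1 = 2 without hitting −1: 19 is a Miller–Rabin witness and 25 is composite.
Base 21: x_0 = 21^3 mod 25 = 11. x_0 is neither 1 nor 24, so continue squaring. x_1 = 11^2 mod 25 = 21. x_2 = 21^2 mod 25 = 16. Reached i = s−1 = 2 without hitting −1: 21 is a Miller–Rabin witness and 25 is composite.
The smallest witness among the given bases is 13.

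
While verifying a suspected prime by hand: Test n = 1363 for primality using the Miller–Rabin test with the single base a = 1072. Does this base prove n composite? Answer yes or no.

yes

n − 1 = 1362 = 2^1 · 681, so s = 1 and d = 681.
x_0 = 1072^681 mod 1363 = 86.
x_0 ∉ {1, 1362} and s = 1, so 1072 is a Miller–Rabin witness and 1363 is composite.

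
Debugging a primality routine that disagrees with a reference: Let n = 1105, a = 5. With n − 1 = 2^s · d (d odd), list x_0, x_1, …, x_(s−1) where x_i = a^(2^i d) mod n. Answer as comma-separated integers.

n − 1 = 1104 = 2^4 · 69, so s = 4 and d = 69.
x_0 = 5^69 mod 1105 = 915.
x_1 = 915^2 mod 1105 = 740.
x_2 = 740^2 mod 1105 = 625.
x_3 = 625^2 mod 1105 = 560.

915, 740, 625, 560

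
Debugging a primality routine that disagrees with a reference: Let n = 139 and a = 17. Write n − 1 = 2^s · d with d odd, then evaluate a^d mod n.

138

n − 1 = 138 = 2^1 · 69, so s = 1 and d = 69.
By repeated squaring, 17^69 ≡ 138 (mod 139).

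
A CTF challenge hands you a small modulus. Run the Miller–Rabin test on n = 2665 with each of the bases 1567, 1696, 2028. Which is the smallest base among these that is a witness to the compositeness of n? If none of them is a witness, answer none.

n − 1 = 2664 = 2^3 · 333, so s = 3 and d = 333.
Base 1567: x_0 = 1567^333 mod 2665 = 2387. x_0 is neither 1 nor 2664, so continue squaring. x_1 = 2387^2 mod 2665 = 2664. x_1 ≡ −1, so 1567 is not a witness.
Base 1696: x_0 = 1696^333 mod 2665 = 1851. x_0 is neither 1 nor 2664, so continue squaring. x_1 = 1851^2 mod 2665 = 1676. x_2 = 1676^2 mod 2665 = 66. Reached i = s−1 = 2 without hitting −1: 1696 is a Miller–Rabin witness and 2665 is composite.
Base 2028: x_0 = 2028^333 mod 2665 = 1573. x_0 is neither 1 nor 2664, so continue squaring. x_1 = 1573^2 mod 2665 = 1209. x_2 = 1209^2 mod 2665 = 1261. Reached i = s−1 = 2 without hitting −1: 2028 is a Miller–Rabin witness and 2665 is composite.
The smallest witness among the given bases is 1696.

1696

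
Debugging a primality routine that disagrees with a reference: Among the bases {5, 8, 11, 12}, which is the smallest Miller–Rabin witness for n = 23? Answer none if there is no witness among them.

n − 1 = 22 = 2^1 · 11, so s = 1 and d = 11.
Base 5: x_0 = 5^11 mod 23 = 22. x_0 = 22 ≡ −1, so 5 is not a witness.
Base 8: x_0 = 8^11 mod 23 = 1. x_0 = 1, so 8 is not a witness.
Base 11: x_0 = 11^11 mod 23 = 22. x_0 = 22 ≡ −1, so 11 is not a witness.
Base 12: x_0 = 12^11 mod 23 = 1. x_0 = 1, so 12 is not a witness.
No listed base is a witness for 23.

none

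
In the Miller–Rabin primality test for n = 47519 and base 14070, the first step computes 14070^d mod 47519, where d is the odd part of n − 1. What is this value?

10338

n − 1 = 47518 = 2^1 · 23759, so s = 1 and d = 23759.
By repeated squaring, 14070^23759 ≡ 10338 (mod 47519).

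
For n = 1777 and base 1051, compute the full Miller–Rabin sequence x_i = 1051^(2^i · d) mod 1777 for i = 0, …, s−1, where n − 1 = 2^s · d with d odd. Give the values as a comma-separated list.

n − 1 = 1776 = 2^4 · 111, so s = 4 and d = 111.
x_0 = 1051^111 mod 1777 = 775.
x_1 = 775^2 mod 1777 = 1776.
x_2 = 1776^2 mod 1777 = 1.
x_3 = 1^2 mod 1777 = 1.

775, 1776, 1, 1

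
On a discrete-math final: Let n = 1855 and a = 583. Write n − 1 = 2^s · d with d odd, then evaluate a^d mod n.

n − 1 = 1854 = 2^1 · 927, so s = 1 and d = 927.
583^927 mod 1855 = 477.

477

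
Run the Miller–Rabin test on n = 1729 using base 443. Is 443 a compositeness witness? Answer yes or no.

no

n − 1 = 1728 = 2^6 · 27, so s = 6 and d = 27.
x_0 = 443^27 mod 1729 = 1.
x_0 = 1, so 443 is not a witness.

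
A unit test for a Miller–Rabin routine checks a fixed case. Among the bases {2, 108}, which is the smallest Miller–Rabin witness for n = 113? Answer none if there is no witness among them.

n − 1 = 112 = 2^4 · 7, so s = 4 and d = 7.
Base 2: x_0 = 2^7 mod 113 = 15. x_0 is neither 1 nor 112, so continue squaring. x_1 = 15^2 mod 113 = 112. x_1 ≡ −1, so 2 is not a witness.
Base 108: x_0 = 108^7 mod 113 = 71. x_0 is neither 1 nor 112, so continue squaring. x_1 = 71^2 mod 113 = 69. x_2 = 69^2 mod 113 = 15. x_3 = 15^2 mod 113 = 112. x_3 ≡ −1, so 108 is not a witness.
No listed base is a witness for 113.

none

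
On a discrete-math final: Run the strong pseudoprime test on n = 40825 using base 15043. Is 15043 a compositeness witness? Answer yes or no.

n − 1 = 40824 = 2^3 · 5103, so s = 3 and d = 5103.
By repeated squaring, 15043^5103 ≡ 38457 (mod 40825).
x_0 = 15043^5103 mod 40825 = 38457.
x_0 is neither 1 nor 40824, so continue squaring.
x_1 = 38457^2 mod 40825 = 14399.
x_2 = 14399^2 mod 40825 = 21851.
Reached i = s−1 = 2 without hitting −1: 15043 is a Miller–Rabin witness and 40825 is composite.

yes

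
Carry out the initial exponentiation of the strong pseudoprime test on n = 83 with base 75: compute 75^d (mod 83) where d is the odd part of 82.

1

n − 1 = 82 = 2^1 · 41, so s = 1 and d = 41.
Repeated squaring mod 83: 75^1 ≡ 75, 75^2 ≡ 64, 75^4 ≡ 29, 75^8 ≡ 11, 75^16 ≡ 38, 75^32 ≡ 33.
41 = 32 + 8 + 1, so 75^41 ≡ 33·11·75 ≡ 1 (mod 83).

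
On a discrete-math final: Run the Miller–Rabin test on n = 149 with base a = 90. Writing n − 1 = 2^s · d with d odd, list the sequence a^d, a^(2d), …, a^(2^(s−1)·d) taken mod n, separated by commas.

n − 1 = 148 = 2^2 · 37, so s = 2 and d = 37.
x_0 = 90^37 mod 149 = 44.
x_1 = 44^2 mod 149 = 148.

44, 148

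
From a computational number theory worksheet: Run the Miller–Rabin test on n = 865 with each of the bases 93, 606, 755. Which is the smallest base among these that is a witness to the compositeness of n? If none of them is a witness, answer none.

n − 1 = 864 = 2^5 · 27, so s = 5 and d = 27.
Base 93: x_0 = 93^27 mod 865 = 772. x_0 is neither 1 nor 864, so continue squaring. x_1 = 772^2 mod 865 = 864. x_1 ≡ −1, so 93 is not a witness.
Base 606: x_0 = 606^27 mod 865 = 231. x_0 is neither 1 nor 864, so continue squaring. x_1 = 231^2 mod 865 = 596. x_2 = 596^2 mod 865 = 566. x_3 = 566^2 mod 865 = 306. x_4 = 306^2 mod 865 = 216. Reached i = s−1 = 4 without hitting −1: 606 is a Miller–Rabin witness and 865 is composite.
Base 755: x_0 = 755^27 mod 865 = 30. x_0 is neither 1 nor 864, so continue squaring. x_1 = 30^2 mod 865 = 35. x_2 = 35^2 mod 865 = 360. x_3 = 360^2 mod 865 = 715. x_4 = 715^2 mod 865 = 10. Reached i = s−1 = 4 without hitting −1: 755 is a Miller–Rabin witness and 865 is composite.
The smallest witness among the given bases is 606.

606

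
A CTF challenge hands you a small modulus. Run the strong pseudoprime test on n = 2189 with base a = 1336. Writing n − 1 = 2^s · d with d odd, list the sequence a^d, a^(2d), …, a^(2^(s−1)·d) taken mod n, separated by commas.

n − 1 = 2188 = 2^2 · 547, so s = 2 and d = 547.
x_0 = 1336^547 mod 2189 = 751.
x_1 = 751^2 mod 2189 = 1428.

751, 1428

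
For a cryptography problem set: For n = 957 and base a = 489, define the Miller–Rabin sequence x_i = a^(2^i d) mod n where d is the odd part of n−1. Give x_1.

741

n − 1 = 956 = 2^2 · 239, so s = 2 and d = 239.
Repeated squaring mod 957: 489^1 ≡ 489, 489^2 ≡ 828, 489^4 ≡ 372, 489^8 ≡ 576, 489^16 ≡ 654, 489^32 ≡ 894, 489^64 ≡ 141, 489^128 ≡ 741.
239 = 128 + 64 + 32 + 8 + 4 + 2 + 1, so 489^239 ≡ 741·141·894·576·372·828·489 ≡ 141 (mod 957).
x_0 = 141.
x_1 = 141^2 mod 957 = 741.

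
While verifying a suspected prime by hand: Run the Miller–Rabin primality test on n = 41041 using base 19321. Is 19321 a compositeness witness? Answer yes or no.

n − 1 = 41040 = 2^4 · 2565, so s = 4 and d = 2565.
x_0 = 19321^2565 mod 41041 = 1.
x_0 = 1, so 19321 is not a witness.

no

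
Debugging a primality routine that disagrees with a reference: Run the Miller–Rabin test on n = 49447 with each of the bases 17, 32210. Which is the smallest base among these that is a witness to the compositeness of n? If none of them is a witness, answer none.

17

n − 1 = 49446 = 2^1 · 24723, so s = 1 and d = 24723.
Base 17: x_0 = 17^24723 mod 49447 = 19614. x_0 ∉ {1, 49446} and s = 1, so 17 is a Miller–Rabin witness and 49447 is composite.
Base 32210: x_0 = 32210^24723 mod 49447 = 12680. x_0 ∉ {1, 49446} and s = 1, so 32210 is a Miller–Rabin witness and 49447 is composite.
The smallest witness among the given bases is 17.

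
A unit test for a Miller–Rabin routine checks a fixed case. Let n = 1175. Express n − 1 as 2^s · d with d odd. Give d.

587

Halving: 1174 → 587; 587 is odd.
So 1174 = 2^1 · 587.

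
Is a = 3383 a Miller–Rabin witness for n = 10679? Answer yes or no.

n − 1 = 10678 = 2^1 · 5339, so s = 1 and d = 5339.
x_0 = 3383^5339 mod 10679 = 2395.
x_0 ∉ {1, 10678} and s = 1, so 3383 is a Miller–Rabin witness and 10679 is composite.

yes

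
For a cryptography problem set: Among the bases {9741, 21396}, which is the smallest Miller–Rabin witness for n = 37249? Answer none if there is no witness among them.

9741

n − 1 = 37248 = 2^7 · 291, so s = 7 and d = 291.
Base 9741: x_0 = 9741^291 mod 37249 = 2410. x_0 is neither 1 nor 37248, so continue squaring. x_1 = 2410^2 mod 37249 = 34505. x_2 = 34505^2 mod 37249 = 5238. x_3 = 5238^2 mod 37249 = 21380. x_4 = 21380^2 mod 37249 = 21921. x_5 = 21921^2 mod 37249 = 18141. x_6 = 18141^2 mod 37249 = 966. Reached i = s−1 = 6 without hitting −1: 9741 is a Miller–Rabin witness and 37249 is composite.
Base 21396: x_0 = 21396^291 mod 37249 = 29725. x_0 is neither 1 nor 37248, so continue squaring. x_1 = 29725^2 mod 37249 = 29345. x_2 = 29345^2 mod 37249 = 6643. x_3 = 6643^2 mod 37249 = 26633. x_4 = 26633^2 mod 37249 = 21231. x_5 = 21231^2 mod 37249 = 5212. x_6 = 5212^2 mod 37249 = 10423. Reached i = s−1 = 6 without hitting −1: 21396 is a Miller–Rabin witness and 37249 is composite.
The smallest witness among the given bases is 9741.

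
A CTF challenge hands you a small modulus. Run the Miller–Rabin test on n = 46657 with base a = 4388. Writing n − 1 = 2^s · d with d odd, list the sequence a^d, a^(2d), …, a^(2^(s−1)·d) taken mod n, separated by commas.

n − 1 = 46656 = 2^6 · 729, so s = 6 and d = 729.
x_0 = 4388^729 mod 46657 = 28829.
x_1 = 28829^2 mod 46657 = 10100.
x_2 = 10100^2 mod 46657 = 17798.
x_3 = 17798^2 mod 46657 = 14431.
x_4 = 14431^2 mod 46657 = 23570.
x_5 = 23570^2 mod 46657 = 1.

28829, 10100, 17798, 14431, 23570, 1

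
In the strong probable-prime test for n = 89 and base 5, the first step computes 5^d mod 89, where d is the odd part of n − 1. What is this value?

n − 1 = 88 = 2^3 · 11, so s = 3 and d = 11.
By repeated squaring, 5^11 ≡ 55 (mod 89).

55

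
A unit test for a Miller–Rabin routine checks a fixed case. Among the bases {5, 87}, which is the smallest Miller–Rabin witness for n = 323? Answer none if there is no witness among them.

n − 1 = 322 = 2^1 · 161, so s = 1 and d = 161.
Base 5: x_0 = 5^161 mod 323 = 175. x_0 ∉ {1, 322} and s = 1, so 5 is a Miller–Rabin witness and 323 is composite.
Base 87: x_0 = 87^161 mod 323 = 121. x_0 ∉ {1, 322} and s = 1, so 87 is a Miller–Rabin witness and 323 is composite.
The smallest witness among the given bases is 5.

5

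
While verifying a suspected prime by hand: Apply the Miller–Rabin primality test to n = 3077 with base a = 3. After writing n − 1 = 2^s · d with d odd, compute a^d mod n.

2434

n − 1 = 3076 = 2^2 · 769, so s = 2 and d = 769.
3^769 mod 3077 = 2434.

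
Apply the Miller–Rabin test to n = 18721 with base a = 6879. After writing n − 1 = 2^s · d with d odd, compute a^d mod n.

15625

n − 1 = 18720 = 2^5 · 585, so s = 5 and d = 585.
Repeated squaring mod 18721: 6879^1 ≡ 6879, 6879^2 ≡ 12674, 6879^4 ≡ 4096, 6879^8 ≡ 3200, 6879^16 ≡ 18334, 6879^32 ≡ 1, 6879^64 ≡ 1, 6879^128 ≡ 1, 6879^256 ≡ 1, 6879^512 ≡ 1.
585 = 512 + 64 + 8 + 1, so 6879^585 ≡ 1·1·3200·6879 ≡ 15625 (mod 18721).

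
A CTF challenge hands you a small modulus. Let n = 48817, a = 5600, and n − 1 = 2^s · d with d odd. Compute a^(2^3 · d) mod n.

48816

n − 1 = 48816 = 2^4 · 3051, so s = 4 and d = 3051.
x_0 = 5600^3051 mod 48817 = 11591.
x_1 = 11591^2 mod 48817 = 6897.
x_2 = 6897^2 mod 48817 = 20851.
x_3 = 20851^2 mod 48817 = 48816.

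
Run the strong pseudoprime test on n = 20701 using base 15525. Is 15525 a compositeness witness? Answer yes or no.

n − 1 = 20700 = 2^2 · 5175, so s = 2 and d = 5175.
x_0 = 15525^5175 mod 20701 = 1794.
x_0 is neither 1 nor 20700, so continue squaring.
x_1 = 1794^2 mod 20701 = 9781.
Reached i = s−1 = 1 without hitting −1: 15525 is a Miller–Rabin witness and 20701 is composite.

yes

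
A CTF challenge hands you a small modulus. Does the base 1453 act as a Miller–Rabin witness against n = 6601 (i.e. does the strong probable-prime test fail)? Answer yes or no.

n − 1 = 6600 = 2^3 · 825, so s = 3 and d = 825.
x_0 = 1453^825 mod 6601 = 1.
x_0 = 1, so 1453 is not a witness.

no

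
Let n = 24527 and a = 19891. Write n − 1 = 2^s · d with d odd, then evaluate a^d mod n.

1

n − 1 = 24526 = 2^1 · 12263, so s = 1 and d = 12263.
19891^12263 mod 24527 = 1.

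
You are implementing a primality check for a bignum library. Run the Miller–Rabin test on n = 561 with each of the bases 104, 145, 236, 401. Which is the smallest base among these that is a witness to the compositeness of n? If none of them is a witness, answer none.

104

n − 1 = 560 = 2^4 · 35, so s = 4 and d = 35.
Base 104: x_0 = 104^35 mod 561 = 518. x_0 is neither 1 nor 560, so continue squaring. x_1 = 518^2 mod 561 = 166. x_2 = 166^2 mod 561 = 67. x_3 = 67^2 mod 561 = 1. x_3 = 1 but x_2 ≠ ±1, a nontrivial square root of 1 — 104 is a witness and 561 is composite.
Base 145: x_0 = 145^35 mod 561 = 406. x_0 is neither 1 nor 560, so continue squaring. x_1 = 406^2 mod 561 = 463. x_2 = 463^2 mod 561 = 67. x_3 = 67^2 mod 561 = 1. x_3 = 1 but x_2 ≠ ±1, a nontrivial square root of 1 — 145 is a witness and 561 is composite.
Base 236: x_0 = 236^35 mod 561 = 485. x_0 is neither 1 nor 560, so continue squaring. x_1 = 485^2 mod 561 = 166. x_2 = 166^2 mod 561 = 67. x_3 = 67^2 mod 561 = 1. x_3 = 1 but x_2 ≠ ±1, a nontrivial square root of 1 — 236 is a witness and 561 is composite.
Base 401: x_0 = 401^35 mod 561 = 320. x_0 is neither 1 nor 560, so continue squaring. x_1 = 320^2 mod 561 = 298. x_2 = 298^2 mod 561 = 166. x_3 = 166^2 mod 561 = 67. Reached i = s−1 = 3 without hitting −1: 401 is a Miller–Rabin witness and 561 is composite.
The smallest witness among the given bases is 104.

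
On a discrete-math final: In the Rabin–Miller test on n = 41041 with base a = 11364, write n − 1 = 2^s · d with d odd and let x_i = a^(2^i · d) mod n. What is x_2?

24025

n − 1 = 41040 = 2^4 · 2565, so s = 4 and d = 2565.
x_0 = 11364^2565 mod 41041 = 18283.
x_1 = 18283^2 mod 41041 = 30185.
x_2 = 30185^2 mod 41041 = 24025.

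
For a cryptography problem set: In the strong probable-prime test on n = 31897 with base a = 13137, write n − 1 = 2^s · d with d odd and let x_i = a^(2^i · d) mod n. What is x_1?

n − 1 = 31896 = 2^3 · 3987, so s = 3 and d = 3987.
Repeated squaring mod 31897: 13137^1 ≡ 13137, 13137^2 ≡ 17999, 13137^4 ≡ 18069, 13137^8 ≡ 22966, 13137^16 ≡ 20261, 13137^32 ≡ 25628, 13137^64 ≡ 3257, 13137^128 ≡ 18245, 13137^256 ≡ 2933, 13137^512 ≡ 22196, 13137^1024 ≡ 13251, 13137^2048 ≡ 27913.
3987 = 2048 + 1024 + 512 + 256 + 128 + 16 + 2 + 1, so 13137^3987 ≡ 27913·13251·22196·2933·18245·20261·17999·13137 ≡ 7917 (mod 31897).
x_0 = 7917.
x_1 = 7917^2 mod 31897 = 1284.

1284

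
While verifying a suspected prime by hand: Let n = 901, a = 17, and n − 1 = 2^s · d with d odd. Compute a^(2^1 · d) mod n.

102

n − 1 = 900 = 2^2 · 225, so s = 2 and d = 225.
Repeated squaring mod 901: 17^1 ≡ 17, 17^2 ≡ 289, 17^4 ≡ 629, 17^8 ≡ 102, 17^16 ≡ 493, 17^32 ≡ 680, 17^64 ≡ 187, 17^128 ≡ 731.
225 = 128 + 64 + 32 + 1, so 17^225 ≡ 731·187·680·17 ≡ 272 (mod 901).
x_0 = 272.
x_1 = 272^2 mod 901 = 102.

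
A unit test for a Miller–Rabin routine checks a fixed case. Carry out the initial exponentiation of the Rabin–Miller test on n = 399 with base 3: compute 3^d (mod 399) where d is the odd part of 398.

3

n − 1 = 398 = 2^1 · 199, so s = 1 and d = 199.
3^199 mod 399 = 3.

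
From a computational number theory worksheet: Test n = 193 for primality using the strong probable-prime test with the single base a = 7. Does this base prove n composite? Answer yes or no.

n − 1 = 192 = 2^6 · 3, so s = 6 and d = 3.
x_0 = 7^3 mod 193 = 150.
x_0 is neither 1 nor 192, so continue squaring.
x_1 = 150^2 mod 193 = 112.
x_2 = 112^2 mod 193 = 192.
x_2 ≡ −1, so 7 is not a witness.

no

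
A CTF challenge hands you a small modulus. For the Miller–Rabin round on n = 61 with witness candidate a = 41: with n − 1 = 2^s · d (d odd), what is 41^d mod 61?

60

n − 1 = 60 = 2^2 · 15, so s = 2 and d = 15.
Repeated squaring mod 61: 41^1 ≡ 41, 41^2 ≡ 34, 41^4 ≡ 58, 41^8 ≡ 9.
15 = 8 + 4 + 2 + 1, so 41^15 ≡ 9·58·34·41 ≡ 60 (mod 61).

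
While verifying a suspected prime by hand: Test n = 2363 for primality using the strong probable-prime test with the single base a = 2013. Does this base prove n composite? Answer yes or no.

n − 1 = 2362 = 2^1 · 1181, so s = 1 and d = 1181.
Repeated squaring mod 2363: 2013^1 ≡ 2013, 2013^2 ≡ 1987, 2013^4 ≡ 1959, 2013^8 ≡ 169, 2013^16 ≡ 205, 2013^32 ≡ 1854, 2013^64 ≡ 1514, 2013^128 ≡ 86, 2013^256 ≡ 307, 2013^512 ≡ 2092, 2013^1024 ≡ 188.
1181 = 1024 + 128 + 16 + 8 + 4 + 1, so 2013^1181 ≡ 188·86·205·169·1959·2013 ≡ 1281 (mod 2363).
x_0 = 2013^1181 mod 2363 = 1281.
x_0 ∉ {1, 2362} and s = 1, so 2013 is a Miller–Rabin witness and 2363 is composite.

yes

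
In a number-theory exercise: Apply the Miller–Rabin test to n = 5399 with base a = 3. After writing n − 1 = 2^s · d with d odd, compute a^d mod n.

1

n − 1 = 5398 = 2^1 · 2699, so s = 1 and d = 2699.
Repeated squaring mod 5399: 3^1 ≡ 3, 3^2 ≡ 9, 3^4 ≡ 81, 3^8 ≡ 1162, 3^16 ≡ 494, 3^32 ≡ 1081, 3^64 ≡ 2377, 3^128 ≡ 2775, 3^256 ≡ 1651, 3^512 ≡ 4705, 3^1024 ≡ 1125, 3^2048 ≡ 2259.
2699 = 2048 + 512 + 128 + 8 + 2 + 1, so 3^2699 ≡ 2259·4705·2775·1162·9·3 ≡ 1 (mod 5399).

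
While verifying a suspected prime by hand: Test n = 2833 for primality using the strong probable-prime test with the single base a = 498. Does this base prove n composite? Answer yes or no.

n − 1 = 2832 = 2^4 · 177, so s = 4 and d = 177.
x_0 = 498^177 mod 2833 = 1476.
x_0 is neither 1 nor 2832, so continue squaring.
x_1 = 1476^2 mod 2833 = 2832.
x_1 ≡ −1, so 498 is not a witness.

no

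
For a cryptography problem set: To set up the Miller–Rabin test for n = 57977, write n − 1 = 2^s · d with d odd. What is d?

7247

Halving: 57976 → 28988 → 14494 → 7247; 7247 is odd.
So 57976 = 2^3 · 7247.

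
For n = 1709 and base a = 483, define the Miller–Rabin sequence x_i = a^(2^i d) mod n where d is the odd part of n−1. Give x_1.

1

n − 1 = 1708 = 2^2 · 427, so s = 2 and d = 427.
Repeated squaring mod 1709: 483^1 ≡ 483, 483^2 ≡ 865, 483^4 ≡ 1392, 483^8 ≡ 1367, 483^16 ≡ 752, 483^32 ≡ 1534, 483^64 ≡ 1572, 483^128 ≡ 1679, 483^256 ≡ 900.
427 = 256 + 128 + 32 + 8 + 2 + 1, so 483^427 ≡ 900·1679·1534·1367·865·483 ≡ 1708 (mod 1709).
x_0 = 1708.
x_1 = 1708^2 mod 1709 = 1.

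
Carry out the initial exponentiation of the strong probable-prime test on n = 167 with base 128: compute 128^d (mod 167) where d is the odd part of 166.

1

n − 1 = 166 = 2^1 · 83, so s = 1 and d = 83.
Repeated squaring mod 167: 128^1 ≡ 128, 128^2 ≡ 18, 128^4 ≡ 157, 128^8 ≡ 100, 128^16 ≡ 147, 128^32 ≡ 66, 128^64 ≡ 14.
83 = 64 + 16 + 2 + 1, so 128^83 ≡ 14·147·18·128 ≡ 1 (mod 167).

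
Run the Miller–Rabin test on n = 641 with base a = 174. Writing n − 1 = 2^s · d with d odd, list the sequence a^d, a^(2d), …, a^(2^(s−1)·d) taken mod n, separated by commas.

n − 1 = 640 = 2^7 · 5, so s = 7 and d = 5.
x_0 = 174^5 mod 641 = 308.
x_1 = 308^2 mod 641 = 637.
x_2 = 637^2 mod 641 = 16.
x_3 = 16^2 mod 641 = 256.
x_4 = 256^2 mod 641 = 154.
x_5 = 154^2 mod 641 = 640.
x_6 = 640^2 mod 641 = 1.

308, 637, 16, 256, 154, 640, 1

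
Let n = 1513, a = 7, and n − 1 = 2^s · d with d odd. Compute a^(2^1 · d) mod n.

733

n − 1 = 1512 = 2^3 · 189, so s = 3 and d = 189.
x_0 = 7^189 mod 1513 = 567.
x_1 = 567^2 mod 1513 = 733.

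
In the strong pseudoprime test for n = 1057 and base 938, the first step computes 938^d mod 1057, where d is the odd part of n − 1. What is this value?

n − 1 = 1056 = 2^5 · 33, so s = 5 and d = 33.
Repeated squaring mod 1057: 938^1 ≡ 938, 938^2 ≡ 420, 938^4 ≡ 938, 938^8 ≡ 420, 938^16 ≡ 938, 938^32 ≡ 420.
33 = 32 + 1, so 938^33 ≡ 420·938 ≡ 756 (mod 1057).

756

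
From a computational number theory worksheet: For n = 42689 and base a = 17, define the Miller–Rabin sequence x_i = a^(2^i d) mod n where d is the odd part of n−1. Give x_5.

1

n − 1 = 42688 = 2^6 · 667, so s = 6 and d = 667.
By repeated squaring, 17^667 ≡ 5582 (mod 42689).
x_0 = 5582.
x_1 = 5582^2 mod 42689 = 38443.
x_2 = 38443^2 mod 42689 = 13758.
x_3 = 13758^2 mod 42689 = 42227.
x_4 = 42227^2 mod 42689 = 42688.
x_5 = 42688^2 mod 42689 = 1.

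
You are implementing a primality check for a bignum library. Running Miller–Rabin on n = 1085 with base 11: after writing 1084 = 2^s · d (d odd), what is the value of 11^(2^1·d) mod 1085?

n − 1 = 1084 = 2^2 · 271, so s = 2 and d = 271.
x_0 = 11^271 mod 1085 = 11.
x_1 = 11^2 mod 1085 = 121.

121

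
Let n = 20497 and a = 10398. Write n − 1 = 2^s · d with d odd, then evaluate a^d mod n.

n − 1 = 20496 = 2^4 · 1281, so s = 4 and d = 1281.
Repeated squaring mod 20497: 10398^1 ≡ 10398, 10398^2 ≡ 17226, 10398^4 ≡ 7, 10398^8 ≡ 49, 10398^16 ≡ 2401, 10398^32 ≡ 5144, 10398^64 ≡ 19606, 10398^128 ≡ 14995, 10398^256 ≡ 18432, 10398^512 ≡ 849, 10398^1024 ≡ 3406.
1281 = 1024 + 256 + 1, so 10398^1281 ≡ 3406·18432·10398 ≡ 4295 (mod 20497).

4295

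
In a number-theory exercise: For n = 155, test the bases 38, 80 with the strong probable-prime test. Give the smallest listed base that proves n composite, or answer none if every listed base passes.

n − 1 = 154 = 2^1 · 77, so s = 1 and d = 77.
Base 38: x_0 = 38^77 mod 155 = 18. x_0 ∉ {1, 154} and s = 1, so 38 is a Miller–Rabin witness and 155 is composite.
Base 80: x_0 = 80^77 mod 155 = 45. x_0 ∉ {1, 154} and s = 1, so 80 is a Miller–Rabin witness and 155 is composite.
The smallest witness among the given bases is 38.

38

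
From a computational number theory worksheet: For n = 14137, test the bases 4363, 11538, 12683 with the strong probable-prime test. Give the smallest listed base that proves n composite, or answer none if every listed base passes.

4363

n − 1 = 14136 = 2^3 · 1767, so s = 3 and d = 1767.
Base 4363: x_0 = 4363^1767 mod 14137 = 10772. x_0 is neither 1 nor 14136, so continue squaring. x_1 = 10772^2 mod 14137 = 13625. x_2 = 13625^2 mod 14137 = 7678. Reached i = s−1 = 2 without hitting −1: 4363 is a Miller–Rabin witness and 14137 is composite.
Base 11538: x_0 = 11538^1767 mod 14137 = 1600. x_0 is neither 1 nor 14136, so continue squaring. x_1 = 1600^2 mod 14137 = 1203. x_2 = 1203^2 mod 14137 = 5235. Reached i = s−1 = 2 without hitting −1: 11538 is a Miller–Rabin witness and 14137 is composite.
Base 12683: x_0 = 12683^1767 mod 14137 = 3058. x_0 is neither 1 nor 14136, so continue squaring. x_1 = 3058^2 mod 14137 = 6807. x_2 = 6807^2 mod 14137 = 8300. Reached i = s−1 = 2 without hitting −1: 12683 is a Miller–Rabin witness and 14137 is composite.
The smallest witness among the given bases is 4363.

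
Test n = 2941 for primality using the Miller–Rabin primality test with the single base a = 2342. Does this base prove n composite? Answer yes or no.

n − 1 = 2940 = 2^2 · 735, so s = 2 and d = 735.
x_0 = 2342^735 mod 2941 = 599.
x_0 is neither 1 nor 2940, so continue squaring.
x_1 = 599^2 mod 2941 = 2940.
x_1 ≡ −1, so 2342 is not a witness.

no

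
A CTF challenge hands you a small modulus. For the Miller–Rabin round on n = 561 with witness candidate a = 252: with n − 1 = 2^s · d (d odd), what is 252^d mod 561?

483

n − 1 = 560 = 2^4 · 35, so s = 4 and d = 35.
252^35 mod 561 = 483.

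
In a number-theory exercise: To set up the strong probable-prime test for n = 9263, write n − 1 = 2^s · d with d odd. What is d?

Halving: 9262 → 4631; 4631 is odd.
So 9262 = 2^1 · 4631.

4631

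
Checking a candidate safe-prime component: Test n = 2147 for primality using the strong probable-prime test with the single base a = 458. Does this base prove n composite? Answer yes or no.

yes

n − 1 = 2146 = 2^1 · 1073, so s = 1 and d = 1073.
x_0 = 458^1073 mod 2147 = 661.
x_0 ∉ {1, 2146} and s = 1, so 458 is a Miller–Rabin witness and 2147 is composite.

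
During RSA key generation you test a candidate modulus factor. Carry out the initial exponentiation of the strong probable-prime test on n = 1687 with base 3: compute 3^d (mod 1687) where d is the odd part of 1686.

n − 1 = 1686 = 2^1 · 843, so s = 1 and d = 843.
3^843 mod 1687 = 27.

27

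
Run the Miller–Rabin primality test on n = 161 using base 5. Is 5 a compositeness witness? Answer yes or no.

yes

n − 1 = 160 = 2^5 · 5, so s = 5 and d = 5.
Repeated squaring mod 161: 5^1 ≡ 5, 5^2 ≡ 25, 5^4 ≡ 142.
5 = 4 + 1, so 5^5 ≡ 142·5 ≡ 66 (mod 161).
x_0 = 5^5 mod 161 = 66.
x_0 is neither 1 nor 160, so continue squaring.
x_1 = 66^2 mod 161 = 9.
x_2 = 9^2 mod 161 = 81.
x_3 = 81^2 mod 161 = 121.
x_4 = 121^2 mod 161 = 151.
Reached i = s−1 = 4 without hitting −1: 5 is a Miller–Rabin witness and 161 is composite.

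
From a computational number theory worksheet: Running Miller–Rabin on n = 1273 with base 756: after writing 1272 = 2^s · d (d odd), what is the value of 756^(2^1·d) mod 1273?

1014

n − 1 = 1272 = 2^3 · 159, so s = 3 and d = 159.
Repeated squaring mod 1273: 756^1 ≡ 756, 756^2 ≡ 1232, 756^4 ≡ 408, 756^8 ≡ 974, 756^16 ≡ 291, 756^32 ≡ 663, 756^64 ≡ 384, 756^128 ≡ 1061.
159 = 128 + 16 + 8 + 4 + 2 + 1, so 756^159 ≡ 1061·291·974·408·1232·756 ≡ 198 (mod 1273).
x_0 = 198.
x_1 = 198^2 mod 1273 = 1014.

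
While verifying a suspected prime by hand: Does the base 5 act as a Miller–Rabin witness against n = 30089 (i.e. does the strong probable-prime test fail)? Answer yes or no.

no

n − 1 = 30088 = 2^3 · 3761, so s = 3 and d = 3761.
x_0 = 5^3761 mod 30089 = 30088.
x_0 = 30088 ≡ −1, so 5 is not a witness.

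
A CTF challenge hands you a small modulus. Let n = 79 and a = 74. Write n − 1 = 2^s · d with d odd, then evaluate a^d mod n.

n − 1 = 78 = 2^1 · 39, so s = 1 and d = 39.
74^39 mod 79 = 78.

78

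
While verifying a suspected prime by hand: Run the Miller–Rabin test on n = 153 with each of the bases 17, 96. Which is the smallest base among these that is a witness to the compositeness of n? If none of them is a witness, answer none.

n − 1 = 152 = 2^3 · 19, so s = 3 and d = 19.
Base 17: x_0 = 17^19 mod 153 = 17. x_0 is neither 1 nor 152, so continue squaring. x_1 = 17^2 mod 153 = 136. x_2 = 136^2 mod 153 = 136. Reached i = s−1 = 2 without hitting −1: 17 is a Miller–Rabin witness and 153 is composite.
Base 96: x_0 = 96^19 mod 153 = 90. x_0 is neither 1 nor 152, so continue squaring. x_1 = 90^2 mod 153 = 144. x_2 = 144^2 mod 153 = 81. Reached i = s−1 = 2 without hitting −1: 96 is a Miller–Rabin witness and 153 is composite.
The smallest witness among the given bases is 17.

17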